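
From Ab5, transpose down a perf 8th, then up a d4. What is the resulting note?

Ab5 down a perfect octave → Ab4 (12 semitones).
A diminished fourth up from Ab4 is Dbb5.

Dbb5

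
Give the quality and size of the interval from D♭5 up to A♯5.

D to A spans five letter names (D-E-F-G-A): a fifth.
The perfect fifth is 7 semitones; here we have 9, two semitones wider: doubly augmented.

AA5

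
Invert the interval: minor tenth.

First reduce the compound minor tenth to its simple form, a minor third.
Inverted interval numbers add to nine, so a third pairs with a sixth (3 + 6 = 9).
Quality inverts too: minor becomes major. That makes the inversion a major sixth.

M6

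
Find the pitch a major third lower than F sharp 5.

Counting three letter names down from F lands on D.
A major third is 4 semitones; 4 semitones down from F#5 gives D5.

D 5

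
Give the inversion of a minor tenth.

major sixth

First reduce the compound minor tenth to its simple form, a minor third.
Interval numbers invert to sum to nine: 3 + 6 = 9, so a third inverts to a sixth.
Quality inverts too: minor becomes major. That makes the inversion a major sixth.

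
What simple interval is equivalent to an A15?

augmented 8th

Each octave removed subtracts seven from the number: 15 − 7 = 8.
Quality carries through unchanged, so the simple form is an augmented octave.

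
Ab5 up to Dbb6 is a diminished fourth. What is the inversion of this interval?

augmented 5th

The rule of nine gives the new number: 9 − 4 = 5, so a fourth becomes a fifth.
Quality inverts too: diminished becomes augmented. That makes the inversion an augmented fifth.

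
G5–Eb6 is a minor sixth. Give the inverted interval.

M3

Interval numbers invert to sum to nine: 6 + 3 = 9, so a sixth inverts to a third.
The quality also flips — minor becomes major — giving a major third.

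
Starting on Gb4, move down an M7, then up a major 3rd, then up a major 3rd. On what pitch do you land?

A major seventh down from Gb4 is Abb3.
Up a major third from Abb3: Cb4 (4 semitones up).
A major third up from Cb4 is Eb4.

Eb4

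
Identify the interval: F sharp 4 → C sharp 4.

perfect 4th

Descending from F#4 to C#4 is the same interval as ascending C#4 to F#4.
C to F spans four letter names (C-D-E-F) — that makes it a fourth of some quality.
The perfect fourth spans 5 semitones, and C#4 to F#4 is exactly 5 semitones — so this is a perfect fourth.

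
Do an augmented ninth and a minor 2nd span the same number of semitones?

An augmented ninth spans 15 semitones; a minor second spans 1 semitone. They differ by 14.

No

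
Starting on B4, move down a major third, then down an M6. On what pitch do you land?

Bb3

B4 down a major third → G4 (4 semitones).
Down a major sixth from G4: Bb3 (9 semitones down).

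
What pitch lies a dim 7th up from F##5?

E6

Counting seven letter names up from F lands on E.
A diminished seventh is 9 semitones; 9 semitones up from F##5 gives E6.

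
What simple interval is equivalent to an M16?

M2

Each octave removed subtracts seven from the number: 16 − 14 = 2.
That makes a major sixteenth a compound major second — 2 octaves plus a major second.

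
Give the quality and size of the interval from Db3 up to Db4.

perfect octave

D to D is the same letter name, plus an octave — that makes it an octave of some quality.
The perfect octave spans 12 semitones, and Db3 to Db4 is exactly 12 semitones — so this is a perfect octave.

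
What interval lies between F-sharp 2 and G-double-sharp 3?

F to G spans two letter names (F-G), plus an octave: a ninth.
A major ninth would be 14 semitones; F#2 to G##3 is 15, one semitone wider, so the interval is augmented.
(Equivalently, a compound augmented second: an augmented second plus an octave.)

augmented 9th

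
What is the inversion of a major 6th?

Inverted interval numbers add to nine, so a sixth pairs with a third (6 + 3 = 9).
And major becomes minor under inversion, so we get a minor third.

m3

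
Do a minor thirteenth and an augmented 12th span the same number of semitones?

Yes

A minor thirteenth spans 20 semitones, and an augmented twelfth also spans 20 semitones — they're enharmonic.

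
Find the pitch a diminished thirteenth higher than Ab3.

Counting six letter names plus an octave up from A lands on F.
Moving 19 semitones up from Ab3 (the size of a diminished thirteenth) reaches Fbb5.

Fbb5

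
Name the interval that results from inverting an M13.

First reduce the compound major thirteenth to its simple form, a major sixth.
Inverted interval numbers add to nine, so a sixth pairs with a third (6 + 3 = 9).
The quality also flips — major becomes minor — giving a minor third.

minor 3rd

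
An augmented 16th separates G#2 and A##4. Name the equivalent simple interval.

augmented second

Subtracting seven from the interval number removes an octave: 16 − 14 = 2.
So an augmented sixteenth is 2 octaves plus an augmented second. The quality is unchanged.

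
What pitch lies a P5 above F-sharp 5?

Five letter names up from F: C.
Moving 7 semitones up from F#5 (the size of a perfect fifth) reaches C#6.

C-sharp 6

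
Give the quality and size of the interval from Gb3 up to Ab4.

G to A spans two letter names (G-A), plus an octave — that makes it a ninth of some quality.
Counting semitones, Gb3→Ab4 is 14, which is the major ninth.
(Equivalently, a compound major second: a major second plus an octave.)

M9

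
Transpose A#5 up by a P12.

E#7

Counting five letter names plus an octave up from A lands on E.
A perfect twelfth is 19 semitones; 19 semitones up from A#5 gives E#7.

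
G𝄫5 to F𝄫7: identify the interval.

G to F spans seven letter names (G-A-B-C-D-E-F), plus an octave — that makes it a fourteenth of some quality.
A major fourteenth would be 23 semitones, but Gbb5 to Fbb7 is 22 — one semitone narrower, making it a minor fourteenth.
(Equivalently, a compound minor seventh: a minor seventh plus an octave.)

minor fourteenth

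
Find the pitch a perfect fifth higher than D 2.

A 2

Five letter names up from D: A.
Moving 7 semitones up from D2 (the size of a perfect fifth) reaches A2.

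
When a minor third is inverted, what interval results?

The rule of nine gives the new number: 9 − 3 = 6, so a third becomes a sixth.
The quality also flips — minor becomes major — giving a major sixth.

M6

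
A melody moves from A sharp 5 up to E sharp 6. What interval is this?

perfect fifth

A to E spans five letter names (A-B-C-D-E), so the interval is some kind of fifth.
Counting semitones, A#5→E#6 is 7, which is the perfect fifth.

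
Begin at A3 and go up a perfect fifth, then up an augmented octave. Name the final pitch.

E#5

A3 up a perfect fifth → E4 (7 semitones).
E4 up an augmented octave → E#5 (13 semitones).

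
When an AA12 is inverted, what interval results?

dd4

First reduce the compound doubly augmented twelfth to its simple form, a doubly augmented fifth.
The rule of nine gives the new number: 9 − 5 = 4, so a fifth becomes a fourth.
The quality also flips — doubly augmented becomes doubly diminished — giving a doubly diminished fourth.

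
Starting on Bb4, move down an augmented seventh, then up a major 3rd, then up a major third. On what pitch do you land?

Down an augmented seventh from Bb4: Cbb4 (12 semitones down).
Up a major third from Cbb4: Ebb4 (4 semitones up).
A major third up from Ebb4 is Gb4.

Gb4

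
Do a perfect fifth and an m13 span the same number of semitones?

A perfect fifth spans 7 semitones; a minor thirteenth spans 20 semitones. They differ by 13.

No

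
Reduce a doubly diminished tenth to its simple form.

doubly diminished 3rd

Take out an octave (7 from the number): 10 − 7 = 3.
Quality carries through unchanged, so the simple form is a doubly diminished third.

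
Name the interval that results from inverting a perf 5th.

P4

Interval numbers invert to sum to nine: 5 + 4 = 9, so a fifth inverts to a fourth.
Quality inverts too: perfect stays perfect. That makes the inversion a perfect fourth.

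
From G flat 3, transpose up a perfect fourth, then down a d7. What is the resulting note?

D 3

Gb3 up a perfect fourth → Cb4 (5 semitones).
A diminished seventh down from Cb4 is D3.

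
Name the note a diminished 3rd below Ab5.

The third takes the letter from A down to F.
A diminished third is 2 semitones; 2 semitones down from Ab5 gives F#5.

F#5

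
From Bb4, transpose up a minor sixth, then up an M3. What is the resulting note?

A minor sixth up from Bb4 is Gb5.
Up a major third from Gb5: Bb5 (4 semitones up).

Bb5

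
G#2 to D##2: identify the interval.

diminished fourth

Descending from G#2 to D##2 is the same interval as ascending D##2 to G#2.
D to G spans four letter names (D-E-F-G) — that makes it a fourth of some quality.
The perfect fourth is 5 semitones; here we have 4, one semitone narrower: diminished.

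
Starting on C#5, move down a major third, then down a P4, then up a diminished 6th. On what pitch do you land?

Cb5

Down a major third from C#5: A4 (4 semitones down).
A4 down a perfect fourth → E4 (5 semitones).
Up a diminished sixth from E4: Cb5 (7 semitones up).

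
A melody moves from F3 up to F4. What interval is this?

perfect octave

F to F is the same letter name, plus an octave: an octave.
The perfect octave spans 12 semitones, and F3 to F4 is exactly 12 semitones — so this is a perfect octave.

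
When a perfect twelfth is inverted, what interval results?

perfect fourth

First reduce the compound perfect twelfth to its simple form, a perfect fifth.
Inverted interval numbers add to nine, so a fifth pairs with a fourth (5 + 4 = 9).
And perfect stays perfect under inversion, so we get a perfect fourth.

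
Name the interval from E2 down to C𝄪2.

diminished third

Descending from E2 to C##2 is the same interval as ascending C##2 to E2.
C to E spans three letter names (C-D-E), so the interval is some kind of third.
C##2 to E2 spans 2 semitones — two semitones narrower than the major third (4) — giving a diminished third.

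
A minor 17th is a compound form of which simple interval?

Take out 2 octaves (14 from the number): 17 − 14 = 3.
So a minor seventeenth is 2 octaves plus a minor third. The quality is unchanged.

m3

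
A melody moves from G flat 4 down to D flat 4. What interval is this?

perfect fourth

Descending from Gb4 to Db4 is the same interval as ascending Db4 to Gb4.
D to G spans four letter names (D-E-F-G), so the interval is some kind of fourth.
Counting semitones, Db4→Gb4 is 5, which is the perfect fourth.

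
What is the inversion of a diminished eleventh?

First reduce the compound diminished eleventh to its simple form, a diminished fourth.
The rule of nine gives the new number: 9 − 4 = 5, so a fourth becomes a fifth.
And diminished becomes augmented under inversion, so we get an augmented fifth.

augmented 5th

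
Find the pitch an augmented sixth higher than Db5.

Counting six letter names up from D lands on B.
An augmented sixth spans 10 semitones, so from Db5 the target pitch is B5.

B5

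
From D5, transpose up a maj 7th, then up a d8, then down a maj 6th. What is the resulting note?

Eb6

Up a major seventh from D5: C#6 (11 semitones up).
A diminished octave up from C#6 is C7.
A major sixth down from C7 is Eb6.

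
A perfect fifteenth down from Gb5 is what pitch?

A fifteenth keeps the letter name G, two octaves down from G.
A perfect fifteenth spans 24 semitones, so from Gb5 the target pitch is Gb3.

Gb3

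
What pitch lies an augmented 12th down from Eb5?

Five letters down from E (plus an octave) reaches A.
An augmented twelfth spans 20 semitones, so from Eb5 the target pitch is Abb3.

Abb3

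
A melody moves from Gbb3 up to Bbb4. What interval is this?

G to B spans three letter names (G-A-B), plus an octave, so the interval is some kind of tenth.
The major tenth spans 16 semitones, and Gbb3 to Bbb4 is exactly 16 semitones — so this is a major tenth.
(Equivalently, a compound major third: a major third plus an octave.)

major tenth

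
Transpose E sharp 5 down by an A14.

Seven letters down from E (plus an octave) reaches F.
An augmented fourteenth is 24 semitones; 24 semitones down from E#5 gives F3.

F 3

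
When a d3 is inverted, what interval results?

Interval numbers invert to sum to nine: 3 + 6 = 9, so a third inverts to a sixth.
Quality inverts too: diminished becomes augmented. That makes the inversion an augmented sixth.

A6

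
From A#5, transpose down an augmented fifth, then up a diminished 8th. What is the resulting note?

Db6

An augmented fifth down from A#5 is D5.
A diminished octave up from D5 is Db6.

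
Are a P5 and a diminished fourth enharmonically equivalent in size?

No

A perfect fifth is 7 semitones but a diminished fourth is 4 semitones — different sizes.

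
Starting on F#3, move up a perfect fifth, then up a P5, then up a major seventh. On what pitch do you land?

A perfect fifth up from F#3 is C#4.
Up a perfect fifth from C#4: G#4 (7 semitones up).
G#4 up a major seventh → F##5 (11 semitones).

F##5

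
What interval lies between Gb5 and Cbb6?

diminished fourth

G to C spans four letter names (G-A-B-C): a fourth.
The perfect fourth is 5 semitones; here we have 4, one semitone narrower: diminished.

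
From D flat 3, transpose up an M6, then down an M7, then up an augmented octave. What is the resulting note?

C 4

Up a major sixth from Db3: Bb3 (9 semitones up).
Bb3 down a major seventh → Cb3 (11 semitones).
Cb3 up an augmented octave → C4 (13 semitones).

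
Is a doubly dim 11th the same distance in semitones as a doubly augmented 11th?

No

A doubly diminished eleventh spans 15 semitones; a doubly augmented eleventh spans 19 semitones. They differ by 4.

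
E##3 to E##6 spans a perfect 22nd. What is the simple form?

P8

Subtracting seven from the interval number removes an octave: 22 − 14 = 8.
That makes a perfect twenty-second a compound perfect octave — 2 octaves plus a perfect octave.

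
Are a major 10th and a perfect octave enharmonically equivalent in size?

A major tenth is 16 semitones but a perfect octave is 12 semitones — different sizes.

No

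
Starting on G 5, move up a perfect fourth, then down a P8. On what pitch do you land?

C 5

G5 up a perfect fourth → C6 (5 semitones).
Down a perfect octave from C6: C5 (12 semitones down).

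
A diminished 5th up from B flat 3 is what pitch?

The fifth takes the letter from B up to F.
A diminished fifth is 6 semitones; 6 semitones up from Bb3 gives Fb4.

F flat 4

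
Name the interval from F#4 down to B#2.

Descending from F#4 to B#2 is the same interval as ascending B#2 to F#4.
B to F spans five letter names (B-C-D-E-F), plus an octave: a twelfth.
The perfect twelfth is 19 semitones; here we have 18, one semitone narrower: diminished.
(Equivalently, a compound diminished fifth: a diminished fifth plus an octave.)

diminished twelfth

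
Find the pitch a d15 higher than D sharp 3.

D 5

For a fifteenth the letter name doesn't change: still D, two octaves up.
A diminished fifteenth is 23 semitones; 23 semitones up from D#3 gives D5.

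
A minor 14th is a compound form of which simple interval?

Each octave removed subtracts seven from the number: 14 − 7 = 7.
That makes a minor fourteenth a compound minor seventh — an octave plus a minor seventh.

m7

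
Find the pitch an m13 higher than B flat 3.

G flat 5

Counting six letter names plus an octave up from B lands on G.
A minor thirteenth spans 20 semitones, so from Bb3 the target pitch is Gb5.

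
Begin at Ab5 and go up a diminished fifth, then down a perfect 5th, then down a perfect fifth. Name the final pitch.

Dbb5

Up a diminished fifth from Ab5: Ebb6 (6 semitones up).
Down a perfect fifth from Ebb6: Abb5 (7 semitones down).
Abb5 down a perfect fifth → Dbb5 (7 semitones).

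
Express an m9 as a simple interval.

minor second

Take out an octave (7 from the number): 9 − 7 = 2.
So a minor ninth is an octave plus a minor second. The quality is unchanged.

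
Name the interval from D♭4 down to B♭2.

Descending from Db4 to Bb2 is the same interval as ascending Bb2 to Db4.
B to D spans three letter names (B-C-D), plus an octave: a tenth.
At 15 semitones, Bb2→Db4 falls one short of a major tenth: minor.
(Equivalently, a compound minor third: a minor third plus an octave.)

m10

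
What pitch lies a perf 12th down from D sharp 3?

G sharp 1

Counting five letter names plus an octave down from D lands on G.
Moving 19 semitones down from D#3 (the size of a perfect twelfth) reaches G#1.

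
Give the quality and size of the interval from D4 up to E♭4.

D to E spans two letter names (D-E): a second.
At 1 semitone, D4→Eb4 falls one short of a major second: minor.

minor 2nd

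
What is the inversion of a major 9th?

m7

First reduce the compound major ninth to its simple form, a major second.
Interval numbers invert to sum to nine: 2 + 7 = 9, so a second inverts to a seventh.
And major becomes minor under inversion, so we get a minor seventh.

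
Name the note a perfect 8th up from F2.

F3

The letter stays F (same as the start), shifted an octave up.
A perfect octave is 12 semitones; 12 semitones up from F2 gives F3.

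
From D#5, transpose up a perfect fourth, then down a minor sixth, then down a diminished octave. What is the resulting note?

Up a perfect fourth from D#5: G#5 (5 semitones up).
Down a minor sixth from G#5: B#4 (8 semitones down).
B#4 down a diminished octave → B##3 (11 semitones).

B##3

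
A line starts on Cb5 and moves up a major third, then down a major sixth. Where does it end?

Gb4

Up a major third from Cb5: Eb5 (4 semitones up).
Eb5 down a major sixth → Gb4 (9 semitones).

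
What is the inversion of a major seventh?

minor second

The rule of nine gives the new number: 9 − 7 = 2, so a seventh becomes a second.
Quality inverts too: major becomes minor. That makes the inversion a minor second.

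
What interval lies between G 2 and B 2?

major third

G to B spans three letter names (G-A-B): a third.
G2 to B2 is 4 semitones, matching the major third exactly, so the quality is major.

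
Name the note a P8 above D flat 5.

The letter stays D (same as the start), shifted an octave up.
Moving 12 semitones up from Db5 (the size of a perfect octave) reaches Db6.

D flat 6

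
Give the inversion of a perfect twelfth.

perfect 4th

First reduce the compound perfect twelfth to its simple form, a perfect fifth.
Interval numbers invert to sum to nine: 5 + 4 = 9, so a fifth inverts to a fourth.
The quality also flips — perfect stays perfect — giving a perfect fourth.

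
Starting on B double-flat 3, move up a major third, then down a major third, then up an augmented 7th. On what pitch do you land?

A 4

Bbb3 up a major third → Db4 (4 semitones).
Db4 down a major third → Bbb3 (4 semitones).
An augmented seventh up from Bbb3 is A4.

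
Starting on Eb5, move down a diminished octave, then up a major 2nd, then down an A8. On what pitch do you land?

Down a diminished octave from Eb5: E4 (11 semitones down).
Up a major second from E4: F#4 (2 semitones up).
An augmented octave down from F#4 is F3.

F3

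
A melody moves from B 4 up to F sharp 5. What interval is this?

B to F spans five letter names (B-C-D-E-F): a fifth.
B4 to F#5 is 7 semitones, matching the perfect fifth exactly, so the quality is perfect.

P5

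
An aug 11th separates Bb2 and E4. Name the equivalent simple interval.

augmented fourth

Each octave removed subtracts seven from the number: 11 − 7 = 4.
Quality carries through unchanged, so the simple form is an augmented fourth.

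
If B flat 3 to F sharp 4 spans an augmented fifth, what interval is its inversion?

The rule of nine gives the new number: 9 − 5 = 4, so a fifth becomes a fourth.
The quality also flips — augmented becomes diminished — giving a diminished fourth.

d4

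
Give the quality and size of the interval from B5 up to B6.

B to B is the same letter name, plus an octave — that makes it an octave of some quality.
B5 to B6 is 12 semitones, matching the perfect octave exactly, so the quality is perfect.

perfect 8th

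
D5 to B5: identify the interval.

major 6th

D to B spans six letter names (D-E-F-G-A-B), so the interval is some kind of sixth.
The major sixth spans 9 semitones, and D5 to B5 is exactly 9 semitones — so this is a major sixth.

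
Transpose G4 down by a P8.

The letter stays G (same as the start), shifted an octave down.
Moving 12 semitones down from G4 (the size of a perfect octave) reaches G3.

G3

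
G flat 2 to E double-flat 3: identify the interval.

G to E spans six letter names (G-A-B-C-D-E), so the interval is some kind of sixth.
A major sixth would be 9 semitones, but Gb2 to Ebb3 is 8 — one semitone narrower, making it a minor sixth.

minor sixth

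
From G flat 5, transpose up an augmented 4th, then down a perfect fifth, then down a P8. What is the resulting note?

Gb5 up an augmented fourth → C6 (6 semitones).
A perfect fifth down from C6 is F5.
Down a perfect octave from F5: F4 (12 semitones down).

F 4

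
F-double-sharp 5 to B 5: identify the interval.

d4

F to B spans four letter names (F-G-A-B) — that makes it a fourth of some quality.
The perfect fourth is 5 semitones; here we have 4, one semitone narrower: diminished.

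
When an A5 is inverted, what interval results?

diminished fourth

The rule of nine gives the new number: 9 − 5 = 4, so a fifth becomes a fourth.
Quality inverts too: augmented becomes diminished. That makes the inversion a diminished fourth.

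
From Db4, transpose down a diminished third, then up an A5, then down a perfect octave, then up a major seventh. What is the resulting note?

A diminished third down from Db4 is B3.
An augmented fifth up from B3 is F##4.
Down a perfect octave from F##4: F##3 (12 semitones down).
F##3 up a major seventh → E##4 (11 semitones).

E##4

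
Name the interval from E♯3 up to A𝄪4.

A11

E to A spans four letter names (E-F-G-A), plus an octave: an eleventh.
A perfect eleventh would be 17 semitones; E#3 to A##4 is 18, one semitone wider, so the interval is augmented.
(Equivalently, a compound augmented fourth: an augmented fourth plus an octave.)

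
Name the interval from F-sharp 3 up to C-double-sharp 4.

F to C spans five letter names (F-G-A-B-C): a fifth.
The perfect fifth is 7 semitones; here we have 8, one semitone wider: augmented.

augmented 5th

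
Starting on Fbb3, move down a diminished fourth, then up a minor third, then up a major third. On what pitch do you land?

Gb3

A diminished fourth down from Fbb3 is Cb3.
Up a minor third from Cb3: Ebb3 (3 semitones up).
Ebb3 up a major third → Gb3 (4 semitones).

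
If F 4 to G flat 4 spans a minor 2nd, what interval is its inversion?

Inverted interval numbers add to nine, so a second pairs with a seventh (2 + 7 = 9).
The quality also flips — minor becomes major — giving a major seventh.

major 7th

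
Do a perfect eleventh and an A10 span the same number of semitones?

Yes

A perfect eleventh spans 17 semitones, and an augmented tenth also spans 17 semitones — they're enharmonic.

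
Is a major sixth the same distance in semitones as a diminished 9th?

A major sixth is 9 semitones but a diminished ninth is 12 semitones — different sizes.

No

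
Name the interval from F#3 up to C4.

diminished fifth

F to C spans five letter names (F-G-A-B-C), so the interval is some kind of fifth.
The perfect fifth is 7 semitones; here we have 6, one semitone narrower: diminished.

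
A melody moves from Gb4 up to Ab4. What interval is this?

major second

G to A spans two letter names (G-A): a second.
The major second spans 2 semitones, and Gb4 to Ab4 is exactly 2 semitones — so this is a major second.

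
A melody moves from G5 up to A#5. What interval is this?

augmented second

G to A spans two letter names (G-A) — that makes it a second of some quality.
The major second is 2 semitones; here we have 3, one semitone wider: augmented.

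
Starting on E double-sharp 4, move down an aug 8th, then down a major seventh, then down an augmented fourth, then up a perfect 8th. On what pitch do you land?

C 3

E##4 down an augmented octave → E#3 (13 semitones).
E#3 down a major seventh → F#2 (11 semitones).
An augmented fourth down from F#2 is C2.
A perfect octave up from C2 is C3.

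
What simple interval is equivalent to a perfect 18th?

Each octave removed subtracts seven from the number: 18 − 14 = 4.
That makes a perfect eighteenth a compound perfect fourth — 2 octaves plus a perfect fourth.

perfect 4th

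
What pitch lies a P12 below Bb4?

Eb3

Five letters down from B (plus an octave) reaches E.
Moving 19 semitones down from Bb4 (the size of a perfect twelfth) reaches Eb3.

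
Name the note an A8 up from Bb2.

B3

The letter stays B (same as the start), shifted an octave up.
Moving 13 semitones up from Bb2 (the size of an augmented octave) reaches B3.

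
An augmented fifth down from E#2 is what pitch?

A1

Five letter names down from E: A.
Moving 8 semitones down from E#2 (the size of an augmented fifth) reaches A1.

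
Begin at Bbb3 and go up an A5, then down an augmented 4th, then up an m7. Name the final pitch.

An augmented fifth up from Bbb3 is F4.
F4 down an augmented fourth → Cb4 (6 semitones).
A minor seventh up from Cb4 is Bbb4.

Bbb4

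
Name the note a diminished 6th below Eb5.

G#4

Six letter names down from E: G.
A diminished sixth is 7 semitones; 7 semitones down from Eb5 gives G#4.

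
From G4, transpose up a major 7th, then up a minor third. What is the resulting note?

G4 up a major seventh → F#5 (11 semitones).
A minor third up from F#5 is A5.

A5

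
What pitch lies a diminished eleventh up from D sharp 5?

Four letters up from D (plus an octave) reaches G.
Moving 16 semitones up from D#5 (the size of a diminished eleventh) reaches G6.

G 6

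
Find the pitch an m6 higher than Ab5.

Counting six letter names up from A lands on F.
Moving 8 semitones up from Ab5 (the size of a minor sixth) reaches Fb6.

Fb6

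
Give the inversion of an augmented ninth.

d7

First reduce the compound augmented ninth to its simple form, an augmented second.
Inverted interval numbers add to nine, so a second pairs with a seventh (2 + 7 = 9).
And augmented becomes diminished under inversion, so we get a diminished seventh.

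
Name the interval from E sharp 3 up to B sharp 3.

P5

E to B spans five letter names (E-F-G-A-B): a fifth.
Counting semitones, E#3→B#3 is 7, which is the perfect fifth.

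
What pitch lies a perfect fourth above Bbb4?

The fourth takes the letter from B up to E.
A perfect fourth spans 5 semitones, so from Bbb4 the target pitch is Ebb5.

Ebb5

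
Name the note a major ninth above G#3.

A#4

The ninth's letter: G up two letter names plus an octave → A.
A major ninth spans 14 semitones, so from G#3 the target pitch is A#4.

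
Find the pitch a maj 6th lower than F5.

Ab4

Counting six letter names down from F lands on A.
Moving 9 semitones down from F5 (the size of a major sixth) reaches Ab4.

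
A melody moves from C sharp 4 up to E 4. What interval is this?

m3

C to E spans three letter names (C-D-E), so the interval is some kind of third.
A major third would be 4 semitones, but C#4 to E4 is 3 — one semitone narrower, making it a minor third.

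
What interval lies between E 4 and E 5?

P8

E to E is the same letter name, plus an octave — that makes it an octave of some quality.
The perfect octave spans 12 semitones, and E4 to E5 is exactly 12 semitones — so this is a perfect octave.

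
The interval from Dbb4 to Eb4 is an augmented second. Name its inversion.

diminished 7th

Inverted interval numbers add to nine, so a second pairs with a seventh (2 + 7 = 9).
Quality inverts too: augmented becomes diminished. That makes the inversion a diminished seventh.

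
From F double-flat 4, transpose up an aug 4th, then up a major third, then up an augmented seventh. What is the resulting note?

Fbb4 up an augmented fourth → Bbb4 (6 semitones).
Bbb4 up a major third → Db5 (4 semitones).
An augmented seventh up from Db5 is C#6.

C sharp 6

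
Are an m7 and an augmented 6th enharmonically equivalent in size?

Yes

A minor seventh spans 10 semitones, and an augmented sixth also spans 10 semitones — they're enharmonic.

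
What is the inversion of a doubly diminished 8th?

doubly augmented 1st

Interval numbers invert to sum to nine: 8 + 1 = 9, so an octave inverts to a unison.
The quality also flips — doubly diminished becomes doubly augmented — giving a doubly augmented unison.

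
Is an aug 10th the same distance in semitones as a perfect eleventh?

An augmented tenth = 17 semitones = a perfect eleventh; enharmonically equal.

Yes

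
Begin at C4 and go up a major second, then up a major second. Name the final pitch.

E4

A major second up from C4 is D4.
A major second up from D4 is E4.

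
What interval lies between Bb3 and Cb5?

B to C spans two letter names (B-C), plus an octave: a ninth.
Bb3 to Cb5 is 13 semitones, a half step short of the major ninth (14), so this is minor.
(Equivalently, a compound minor second: a minor second plus an octave.)

m9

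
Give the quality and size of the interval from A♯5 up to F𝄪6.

A to F spans six letter names (A-B-C-D-E-F) — that makes it a sixth of some quality.
Counting semitones, A#5→F##6 is 9, which is the major sixth.

M6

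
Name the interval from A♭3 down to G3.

Descending from Ab3 to G3 is the same interval as ascending G3 to Ab3.
G to A spans two letter names (G-A), so the interval is some kind of second.
G3 to Ab3 is 1 semitone, a half step short of the major second (2), so this is minor.

minor second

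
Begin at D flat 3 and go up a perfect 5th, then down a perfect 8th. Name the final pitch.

A flat 2

A perfect fifth up from Db3 is Ab3.
A perfect octave down from Ab3 is Ab2.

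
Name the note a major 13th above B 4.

G-sharp 6

Counting six letter names plus an octave up from B lands on G.
A major thirteenth is 21 semitones; 21 semitones up from B4 gives G#6.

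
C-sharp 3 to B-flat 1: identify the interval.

A9

Descending from C#3 to Bb1 is the same interval as ascending Bb1 to C#3.
B to C spans two letter names (B-C), plus an octave — that makes it a ninth of some quality.
Bb1 to C#3 spans 15 semitones — one semitone wider than the major ninth (14) — giving an augmented ninth.
(Equivalently, a compound augmented second: an augmented second plus an octave.)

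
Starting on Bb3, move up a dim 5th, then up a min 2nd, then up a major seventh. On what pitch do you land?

Up a diminished fifth from Bb3: Fb4 (6 semitones up).
Fb4 up a minor second → Gbb4 (1 semitone).
Gbb4 up a major seventh → Fb5 (11 semitones).

Fb5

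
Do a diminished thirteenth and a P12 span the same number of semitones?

Both span 19 semitones: a diminished thirteenth and a perfect twelfth are the same chromatic distance.

Yes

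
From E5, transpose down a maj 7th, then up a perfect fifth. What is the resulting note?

C5

Down a major seventh from E5: F4 (11 semitones down).
A perfect fifth up from F4 is C5.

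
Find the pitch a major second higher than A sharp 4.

B sharp 4

The second takes the letter from A up to B.
A major second spans 2 semitones, so from A#4 the target pitch is B#4.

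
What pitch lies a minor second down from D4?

C#4

Two letter names down from D: C.
Moving 1 semitone down from D4 (the size of a minor second) reaches C#4.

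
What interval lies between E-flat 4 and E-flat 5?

perfect 8th

E to E is the same letter name, plus an octave, so the interval is some kind of octave.
Eb4 to Eb5 is 12 semitones, matching the perfect octave exactly, so the quality is perfect.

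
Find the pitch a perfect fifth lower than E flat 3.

The fifth takes the letter from E down to A.
A perfect fifth spans 7 semitones, so from Eb3 the target pitch is Ab2.

A flat 2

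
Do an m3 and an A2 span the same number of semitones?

Yes

A minor third spans 3 semitones, and an augmented second also spans 3 semitones — they're enharmonic.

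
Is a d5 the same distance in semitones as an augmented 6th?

No

A diminished fifth spans 6 semitones; an augmented sixth spans 10 semitones. They differ by 4.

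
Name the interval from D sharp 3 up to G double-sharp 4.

D to G spans four letter names (D-E-F-G), plus an octave: an eleventh.
A perfect eleventh would be 17 semitones; D#3 to G##4 is 18, one semitone wider, so the interval is augmented.
(Equivalently, a compound augmented fourth: an augmented fourth plus an octave.)

augmented eleventh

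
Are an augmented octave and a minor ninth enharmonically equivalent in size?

Yes

An augmented octave spans 13 semitones, and a minor ninth also spans 13 semitones — they're enharmonic.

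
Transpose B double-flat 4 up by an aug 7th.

The seventh takes the letter from B up to A.
Moving 12 semitones up from Bbb4 (the size of an augmented seventh) reaches A5.

A 5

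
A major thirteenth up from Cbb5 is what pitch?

The thirteenth's letter: C up six letter names plus an octave → A.
A major thirteenth is 21 semitones; 21 semitones up from Cbb5 gives Abb6.

Abb6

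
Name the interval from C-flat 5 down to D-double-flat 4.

M7

Descending from Cb5 to Dbb4 is the same interval as ascending Dbb4 to Cb5.
D to C spans seven letter names (D-E-F-G-A-B-C) — that makes it a seventh of some quality.
Counting semitones, Dbb4→Cb5 is 11, which is the major seventh.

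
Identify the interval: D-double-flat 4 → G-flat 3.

Descending from Dbb4 to Gb3 is the same interval as ascending Gb3 to Dbb4.
G to D spans five letter names (G-A-B-C-D): a fifth.
The perfect fifth is 7 semitones; here we have 6, one semitone narrower: diminished.

diminished fifth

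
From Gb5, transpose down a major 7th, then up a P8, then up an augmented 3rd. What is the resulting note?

C6

Gb5 down a major seventh → Abb4 (11 semitones).
Abb4 up a perfect octave → Abb5 (12 semitones).
An augmented third up from Abb5 is C6.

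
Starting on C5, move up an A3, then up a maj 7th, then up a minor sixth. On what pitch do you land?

Up an augmented third from C5: E#5 (5 semitones up).
Up a major seventh from E#5: D##6 (11 semitones up).
A minor sixth up from D##6 is B#6.

B#6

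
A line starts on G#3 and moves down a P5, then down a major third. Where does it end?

A2

G#3 down a perfect fifth → C#3 (7 semitones).
A major third down from C#3 is A2.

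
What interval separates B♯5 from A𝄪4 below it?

Descending from B#5 to A##4 is the same interval as ascending A##4 to B#5.
A to B spans two letter names (A-B), plus an octave, so the interval is some kind of ninth.
At 13 semitones, A##4→B#5 falls one short of a major ninth: minor.
(Equivalently, a compound minor second: a minor second plus an octave.)

minor ninth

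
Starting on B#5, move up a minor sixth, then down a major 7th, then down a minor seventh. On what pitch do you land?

B4

B#5 up a minor sixth → G#6 (8 semitones).
Down a major seventh from G#6: A5 (11 semitones down).
A5 down a minor seventh → B4 (10 semitones).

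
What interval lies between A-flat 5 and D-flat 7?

perfect 11th

A to D spans four letter names (A-B-C-D), plus an octave — that makes it an eleventh of some quality.
The perfect eleventh spans 17 semitones, and Ab5 to Db7 is exactly 17 semitones — so this is a perfect eleventh.
(Equivalently, a compound perfect fourth: a perfect fourth plus an octave.)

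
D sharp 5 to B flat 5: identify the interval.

d6

D to B spans six letter names (D-E-F-G-A-B), so the interval is some kind of sixth.
A major sixth would be 9 semitones; D#5 to Bb5 is 7, two semitones narrower, so the interval is diminished.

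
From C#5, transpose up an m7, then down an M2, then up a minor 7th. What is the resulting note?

G6

A minor seventh up from C#5 is B5.
A major second down from B5 is A5.
A minor seventh up from A5 is G6.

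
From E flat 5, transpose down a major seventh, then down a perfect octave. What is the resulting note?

F flat 3

Down a major seventh from Eb5: Fb4 (11 semitones down).
A perfect octave down from Fb4 is Fb3.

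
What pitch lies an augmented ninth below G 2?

F-flat 1

The ninth's letter: G down two letter names plus an octave → F.
An augmented ninth spans 15 semitones, so from G2 the target pitch is Fb1.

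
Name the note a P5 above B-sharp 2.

F-double-sharp 3

The fifth takes the letter from B up to F.
A perfect fifth spans 7 semitones, so from B#2 the target pitch is F##3.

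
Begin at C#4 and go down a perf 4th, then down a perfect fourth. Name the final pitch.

C#4 down a perfect fourth → G#3 (5 semitones).
Down a perfect fourth from G#3: D#3 (5 semitones down).

D#3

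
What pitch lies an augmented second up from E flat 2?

F sharp 2

Two letter names up from E: F.
Moving 3 semitones up from Eb2 (the size of an augmented second) reaches F#2.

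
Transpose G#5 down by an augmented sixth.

Bb4

The sixth takes the letter from G down to B.
An augmented sixth spans 10 semitones, so from G#5 the target pitch is Bb4.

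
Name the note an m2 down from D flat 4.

Counting two letter names down from D lands on C.
Moving 1 semitone down from Db4 (the size of a minor second) reaches C4.

C 4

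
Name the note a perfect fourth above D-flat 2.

G-flat 2

Four letter names up from D: G.
Moving 5 semitones up from Db2 (the size of a perfect fourth) reaches Gb2.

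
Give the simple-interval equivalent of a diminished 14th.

Each octave removed subtracts seven from the number: 14 − 7 = 7.
So a diminished fourteenth is an octave plus a diminished seventh. The quality is unchanged.

diminished seventh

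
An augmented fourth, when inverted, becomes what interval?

The rule of nine gives the new number: 9 − 4 = 5, so a fourth becomes a fifth.
And augmented becomes diminished under inversion, so we get a diminished fifth.

diminished 5th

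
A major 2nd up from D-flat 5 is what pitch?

E-flat 5

Two letter names up from D: E.
A major second is 2 semitones; 2 semitones up from Db5 gives Eb5.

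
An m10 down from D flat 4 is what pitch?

B flat 2

Three letters down from D (plus an octave) reaches B.
A minor tenth spans 15 semitones, so from Db4 the target pitch is Bb2.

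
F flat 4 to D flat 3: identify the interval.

minor tenth

Descending from Fb4 to Db3 is the same interval as ascending Db3 to Fb4.
D to F spans three letter names (D-E-F), plus an octave, so the interval is some kind of tenth.
A major tenth would be 16 semitones, but Db3 to Fb4 is 15 — one semitone narrower, making it a minor tenth.
(Equivalently, a compound minor third: a minor third plus an octave.)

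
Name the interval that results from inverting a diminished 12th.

First reduce the compound diminished twelfth to its simple form, a diminished fifth.
The rule of nine gives the new number: 9 − 5 = 4, so a fifth becomes a fourth.
And diminished becomes augmented under inversion, so we get an augmented fourth.

augmented fourth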